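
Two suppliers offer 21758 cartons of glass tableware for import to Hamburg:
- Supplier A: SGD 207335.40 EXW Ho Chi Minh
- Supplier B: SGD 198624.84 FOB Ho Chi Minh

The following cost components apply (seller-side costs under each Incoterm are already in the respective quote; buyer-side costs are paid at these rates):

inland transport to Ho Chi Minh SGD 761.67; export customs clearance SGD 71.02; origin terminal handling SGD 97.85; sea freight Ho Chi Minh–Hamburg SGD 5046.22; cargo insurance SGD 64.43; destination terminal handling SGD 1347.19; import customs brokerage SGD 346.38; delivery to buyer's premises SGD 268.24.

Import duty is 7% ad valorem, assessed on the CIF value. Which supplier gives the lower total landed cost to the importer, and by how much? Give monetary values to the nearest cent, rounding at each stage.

Supplier A (EXW):
CIF value = EXW price + inland to port + export clearance + origin terminal + freight + insurance = 207335.40 + 761.67 + 71.02 + 97.85 + 5046.22 + 64.43 = 213376.59
Import duty = 213376.59 × 7% = 14936.36
Buyer bears (A): 761.67 + 71.02 + 97.85 + 5046.22 + 64.43 + 1347.19 + 346.38 + 268.24 = 8003.00
Landed cost (A) = invoice 207335.40 + 8003.00 + duty 14936.36 = 230274.76
Supplier B (FOB):
CIF value = FOB price + freight + insurance = 198624.84 + 5046.22 + 64.43 = 203735.49
Import duty = 203735.49 × 7% = 14261.48
Buyer bears (B): 5046.22 + 64.43 + 1347.19 + 346.38 + 268.24 = 7072.46
Landed cost (B) = invoice 198624.84 + 7072.46 + duty 14261.48 = 219958.78
Difference = |230274.76 − 219958.78| = 10315.98

Supplier B is cheaper by SGD 10315.98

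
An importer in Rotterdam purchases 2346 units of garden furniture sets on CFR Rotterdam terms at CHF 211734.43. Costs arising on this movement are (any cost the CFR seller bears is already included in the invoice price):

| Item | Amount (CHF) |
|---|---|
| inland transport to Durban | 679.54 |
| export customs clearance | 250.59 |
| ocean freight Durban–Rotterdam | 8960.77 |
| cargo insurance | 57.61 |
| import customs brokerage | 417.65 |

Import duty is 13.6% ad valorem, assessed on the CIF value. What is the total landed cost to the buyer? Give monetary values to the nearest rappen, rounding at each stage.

CFR: the seller pays costs through ocean freight to the destination port, but not insurance.
Already in the invoice (seller's account under CFR): inland to port, export clearance, freight — exclude.
CIF value = CFR price + insurance = 211734.43 + 57.61 = 211792.04
Import duty = 211792.04 × 13.6% = 28803.72
Buyer bears: insurance 57.61 + brokerage 417.65 + duty 28803.72 = 29278.98
Landed cost = invoice 211734.43 + 29278.98 = 241013.41

Total landed cost: CHF 241013.41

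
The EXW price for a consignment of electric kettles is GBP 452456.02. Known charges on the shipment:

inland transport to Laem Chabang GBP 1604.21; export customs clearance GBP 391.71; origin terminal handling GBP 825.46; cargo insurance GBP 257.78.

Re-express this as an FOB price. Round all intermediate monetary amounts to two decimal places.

Not relevant to the conversion: insurance — on the buyer under both terms; not part of either seller's price.
From EXW to FOB, the seller additionally bears: inland to port, export clearance, origin terminal.
FOB price = 452456.02 + 1604.21 + 391.71 + 825.46 = 455277.40

FOB price: GBP 455277.40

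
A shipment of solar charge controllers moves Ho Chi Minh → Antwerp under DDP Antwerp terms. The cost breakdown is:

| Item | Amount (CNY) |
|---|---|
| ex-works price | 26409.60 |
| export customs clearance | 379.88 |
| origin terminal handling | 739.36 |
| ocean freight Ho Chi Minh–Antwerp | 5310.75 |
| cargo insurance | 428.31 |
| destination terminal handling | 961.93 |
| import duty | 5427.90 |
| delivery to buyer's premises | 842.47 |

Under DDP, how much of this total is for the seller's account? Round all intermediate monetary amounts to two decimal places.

DDP: the seller bears all costs including import duty.
Seller's account: goods 26409.60 + export clearance 379.88 + origin terminal 739.36 + freight 5310.75 + insurance 428.31 + destination terminal 961.93 + duty 5427.90 + delivery 842.47 = 40500.20
Buyer's account: 0.00

Seller's account: CNY 40500.20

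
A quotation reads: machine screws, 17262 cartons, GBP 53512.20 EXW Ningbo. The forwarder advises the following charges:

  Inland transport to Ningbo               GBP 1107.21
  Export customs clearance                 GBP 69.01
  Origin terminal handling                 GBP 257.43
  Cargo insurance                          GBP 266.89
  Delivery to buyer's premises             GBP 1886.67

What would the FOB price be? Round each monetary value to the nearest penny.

Not relevant to the conversion: insurance, delivery — on the buyer under both terms; not part of either seller's price.
From EXW to FOB, the seller additionally bears: inland to port, export clearance, origin terminal.
FOB price = 53512.20 + 1107.21 + 69.01 + 257.43 = 54945.85

FOB price: GBP 54945.85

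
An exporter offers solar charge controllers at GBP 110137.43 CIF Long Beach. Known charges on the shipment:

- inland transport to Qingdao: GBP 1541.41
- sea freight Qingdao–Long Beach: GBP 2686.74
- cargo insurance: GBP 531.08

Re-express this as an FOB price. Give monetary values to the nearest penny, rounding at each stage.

Not relevant to the conversion: inland to port — on the seller under both CIF and FOB; already in the CIF price and stays in the FOB price.
From CIF to FOB, the seller no longer bears: freight, insurance.
FOB price = 110137.43 − 2686.74 − 531.08 = 106919.61

FOB price: GBP 106919.61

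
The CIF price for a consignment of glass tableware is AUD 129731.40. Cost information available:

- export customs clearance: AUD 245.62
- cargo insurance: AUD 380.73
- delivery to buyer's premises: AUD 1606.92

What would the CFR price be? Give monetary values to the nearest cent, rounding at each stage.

CFR price: AUD 129350.67

Not relevant to the conversion: export clearance — on the seller under both CIF and CFR; already in the CIF price and stays in the CFR price. delivery — on the buyer under both terms; not part of either seller's price.
From CIF to CFR, the seller no longer bears: insurance.
CFR price = 129731.40 − 380.73 = 129350.67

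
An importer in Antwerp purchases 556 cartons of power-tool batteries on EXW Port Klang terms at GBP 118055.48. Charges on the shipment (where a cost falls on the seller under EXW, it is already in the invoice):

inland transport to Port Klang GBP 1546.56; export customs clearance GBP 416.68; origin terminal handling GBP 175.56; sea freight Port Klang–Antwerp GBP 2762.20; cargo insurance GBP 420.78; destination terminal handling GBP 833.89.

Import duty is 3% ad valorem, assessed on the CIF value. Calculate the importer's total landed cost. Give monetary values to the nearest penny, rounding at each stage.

EXW: the seller makes goods available at their premises; the buyer bears all onward costs.
CIF value = EXW price + inland to port + export clearance + origin terminal + freight + insurance = 118055.48 + 1546.56 + 416.68 + 175.56 + 2762.20 + 420.78 = 123377.26
Import duty = 123377.26 × 3% = 3701.32
Buyer bears: inland to port 1546.56 + export clearance 416.68 + origin terminal 175.56 + freight 2762.20 + insurance 420.78 + destination terminal 833.89 + duty 3701.32 = 9856.99
Landed cost = invoice 118055.48 + 9856.99 = 127912.47

Total landed cost: GBP 127912.47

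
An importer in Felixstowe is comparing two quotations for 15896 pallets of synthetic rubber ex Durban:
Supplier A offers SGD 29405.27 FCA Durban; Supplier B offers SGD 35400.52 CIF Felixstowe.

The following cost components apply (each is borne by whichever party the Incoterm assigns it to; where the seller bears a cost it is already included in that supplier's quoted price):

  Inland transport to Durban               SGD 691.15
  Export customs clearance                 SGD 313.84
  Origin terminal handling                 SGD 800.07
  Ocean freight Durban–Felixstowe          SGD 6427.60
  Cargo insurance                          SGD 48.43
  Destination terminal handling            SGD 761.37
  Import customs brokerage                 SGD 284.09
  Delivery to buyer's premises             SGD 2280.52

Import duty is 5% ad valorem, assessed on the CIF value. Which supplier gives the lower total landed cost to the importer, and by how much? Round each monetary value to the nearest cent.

Supplier A (FCA):
CIF value = FCA price + origin terminal + freight + insurance = 29405.27 + 800.07 + 6427.60 + 48.43 = 36681.37
Import duty = 36681.37 × 5% = 1834.07
Buyer bears (A): 800.07 + 6427.60 + 48.43 + 761.37 + 284.09 + 2280.52 = 10602.08
Landed cost (A) = invoice 29405.27 + 10602.08 + duty 1834.07 = 41841.42
Supplier B (CIF):
The CIF price already equals the CIF value: 35400.52
Import duty = 35400.52 × 5% = 1770.03
Buyer bears (B): 761.37 + 284.09 + 2280.52 = 3325.98
Landed cost (B) = invoice 35400.52 + 3325.98 + duty 1770.03 = 40496.53
Difference = |41841.42 − 40496.53| = 1344.89

Supplier B is cheaper by SGD 1344.89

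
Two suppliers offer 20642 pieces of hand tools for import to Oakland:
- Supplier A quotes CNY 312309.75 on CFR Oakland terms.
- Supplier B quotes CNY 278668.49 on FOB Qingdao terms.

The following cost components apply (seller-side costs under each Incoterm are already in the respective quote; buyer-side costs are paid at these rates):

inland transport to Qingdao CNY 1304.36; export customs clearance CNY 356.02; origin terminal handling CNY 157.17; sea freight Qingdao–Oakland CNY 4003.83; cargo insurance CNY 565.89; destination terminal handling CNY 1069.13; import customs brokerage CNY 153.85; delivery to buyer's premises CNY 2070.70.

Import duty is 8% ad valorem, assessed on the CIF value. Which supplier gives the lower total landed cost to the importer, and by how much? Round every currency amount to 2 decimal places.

Supplier A (CFR):
CIF value = CFR price + insurance = 312309.75 + 565.89 = 312875.64
Import duty = 312875.64 × 8% = 25030.05
Buyer bears (A): 565.89 + 1069.13 + 153.85 + 2070.70 = 3859.57
Landed cost (A) = invoice 312309.75 + 3859.57 + duty 25030.05 = 341199.37
Supplier B (FOB):
CIF value = FOB price + freight + insurance = 278668.49 + 4003.83 + 565.89 = 283238.21
Import duty = 283238.21 × 8% = 22659.06
Buyer bears (B): 4003.83 + 565.89 + 1069.13 + 153.85 + 2070.70 = 7863.40
Landed cost (B) = invoice 278668.49 + 7863.40 + duty 22659.06 = 309190.95
Difference = |341199.37 − 309190.95| = 32008.42

Supplier B is cheaper by CNY 32008.42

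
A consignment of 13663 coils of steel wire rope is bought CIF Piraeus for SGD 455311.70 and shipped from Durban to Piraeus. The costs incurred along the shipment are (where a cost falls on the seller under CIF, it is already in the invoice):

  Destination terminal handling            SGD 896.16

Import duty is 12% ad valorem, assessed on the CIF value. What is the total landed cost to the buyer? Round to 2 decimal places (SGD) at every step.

Total landed cost: SGD 510845.26

CIF: the seller pays costs through ocean freight and marine insurance to the destination port.
The CIF price already equals the CIF value: 455311.70
Import duty = 455311.70 × 12% = 54637.40
Buyer bears: destination terminal 896.16 + duty 54637.40 = 55533.56
Landed cost = invoice 455311.70 + 55533.56 = 510845.26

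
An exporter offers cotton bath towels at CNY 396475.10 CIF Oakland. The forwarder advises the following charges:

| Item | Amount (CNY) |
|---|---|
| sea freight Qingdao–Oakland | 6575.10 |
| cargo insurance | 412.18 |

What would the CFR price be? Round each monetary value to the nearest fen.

CFR price: CNY 396062.92

Not relevant to the conversion: freight — on the seller under both CIF and CFR; already in the CIF price and stays in the CFR price.
From CIF to CFR, the seller no longer bears: insurance.
CFR price = 396475.10 − 412.18 = 396062.92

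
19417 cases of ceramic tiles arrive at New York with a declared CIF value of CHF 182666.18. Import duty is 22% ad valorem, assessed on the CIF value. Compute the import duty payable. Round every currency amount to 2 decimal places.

Import duty = 182666.18 × 22% = 40186.56

Import duty: CHF 40186.56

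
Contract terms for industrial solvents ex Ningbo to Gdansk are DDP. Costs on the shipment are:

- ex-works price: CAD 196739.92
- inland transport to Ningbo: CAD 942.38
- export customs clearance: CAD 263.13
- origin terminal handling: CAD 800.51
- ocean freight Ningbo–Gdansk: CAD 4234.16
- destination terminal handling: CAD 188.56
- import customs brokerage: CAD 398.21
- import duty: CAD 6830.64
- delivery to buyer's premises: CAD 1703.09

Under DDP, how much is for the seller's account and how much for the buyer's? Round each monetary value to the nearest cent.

DDP: the seller bears all costs including import duty.
Seller's account: goods 196739.92 + inland to port 942.38 + export clearance 263.13 + origin terminal 800.51 + freight 4234.16 + destination terminal 188.56 + brokerage 398.21 + duty 6830.64 + delivery 1703.09 = 212100.60
Buyer's account: 0.00

Seller: CAD 212100.60; buyer: CAD 0.00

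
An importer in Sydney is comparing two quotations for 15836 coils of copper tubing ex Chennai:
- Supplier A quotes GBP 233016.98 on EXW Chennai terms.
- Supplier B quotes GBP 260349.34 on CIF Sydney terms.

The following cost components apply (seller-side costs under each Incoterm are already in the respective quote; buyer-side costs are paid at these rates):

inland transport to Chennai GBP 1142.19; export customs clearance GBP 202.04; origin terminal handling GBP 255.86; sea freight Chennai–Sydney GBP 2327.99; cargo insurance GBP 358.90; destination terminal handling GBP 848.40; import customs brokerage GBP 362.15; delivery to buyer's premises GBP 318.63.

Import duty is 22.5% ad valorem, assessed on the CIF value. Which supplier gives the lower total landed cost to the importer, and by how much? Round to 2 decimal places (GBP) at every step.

Supplier A (EXW):
CIF value = EXW price + inland to port + export clearance + origin terminal + freight + insurance = 233016.98 + 1142.19 + 202.04 + 255.86 + 2327.99 + 358.90 = 237303.96
Import duty = 237303.96 × 22.5% = 53393.39
Buyer bears (A): 1142.19 + 202.04 + 255.86 + 2327.99 + 358.90 + 848.40 + 362.15 + 318.63 = 5816.16
Landed cost (A) = invoice 233016.98 + 5816.16 + duty 53393.39 = 292226.53
Supplier B (CIF):
The CIF price already equals the CIF value: 260349.34
Import duty = 260349.34 × 22.5% = 58578.60
Buyer bears (B): 848.40 + 362.15 + 318.63 = 1529.18
Landed cost (B) = invoice 260349.34 + 1529.18 + duty 58578.60 = 320457.12
Difference = |292226.53 − 320457.12| = 28230.59

Supplier A is cheaper by GBP 28230.59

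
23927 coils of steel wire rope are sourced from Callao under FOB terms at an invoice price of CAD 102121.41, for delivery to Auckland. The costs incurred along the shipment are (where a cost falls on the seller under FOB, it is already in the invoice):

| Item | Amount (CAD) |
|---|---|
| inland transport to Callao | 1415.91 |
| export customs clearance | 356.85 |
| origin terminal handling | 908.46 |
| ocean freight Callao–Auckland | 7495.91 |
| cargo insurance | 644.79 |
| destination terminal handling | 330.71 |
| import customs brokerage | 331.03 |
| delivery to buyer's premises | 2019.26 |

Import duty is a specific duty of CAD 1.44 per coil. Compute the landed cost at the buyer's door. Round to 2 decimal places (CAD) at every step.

Total landed cost: CAD 147397.99

FOB: the seller bears costs until goods are on board at the origin port; the buyer bears freight, insurance and all costs thereafter.
Already in the invoice (seller's account under FOB): inland to port, export clearance, origin terminal — exclude.
CIF value = FOB price + freight + insurance = 102121.41 + 7495.91 + 644.79 = 110262.11
Import duty = 23927 × 1.44 = 34454.88
Buyer bears: freight 7495.91 + insurance 644.79 + destination terminal 330.71 + brokerage 331.03 + delivery 2019.26 + duty 34454.88 = 45276.58
Landed cost = invoice 102121.41 + 45276.58 = 147397.99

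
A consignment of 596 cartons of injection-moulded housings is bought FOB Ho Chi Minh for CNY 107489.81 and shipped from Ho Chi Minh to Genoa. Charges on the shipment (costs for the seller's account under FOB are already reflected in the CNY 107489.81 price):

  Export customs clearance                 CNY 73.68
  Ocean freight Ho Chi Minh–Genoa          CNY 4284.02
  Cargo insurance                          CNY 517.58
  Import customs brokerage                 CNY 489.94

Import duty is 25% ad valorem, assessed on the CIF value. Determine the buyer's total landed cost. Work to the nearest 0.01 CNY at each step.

FOB: the seller bears costs until goods are on board at the origin port; the buyer bears freight, insurance and all costs thereafter.
Already in the invoice (seller's account under FOB): export clearance — exclude.
CIF value = FOB price + freight + insurance = 107489.81 + 4284.02 + 517.58 = 112291.41
Import duty = 112291.41 × 25% = 28072.85
Buyer bears: freight 4284.02 + insurance 517.58 + brokerage 489.94 + duty 28072.85 = 33364.39
Landed cost = invoice 107489.81 + 33364.39 = 140854.20

Total landed cost: CNY 140854.20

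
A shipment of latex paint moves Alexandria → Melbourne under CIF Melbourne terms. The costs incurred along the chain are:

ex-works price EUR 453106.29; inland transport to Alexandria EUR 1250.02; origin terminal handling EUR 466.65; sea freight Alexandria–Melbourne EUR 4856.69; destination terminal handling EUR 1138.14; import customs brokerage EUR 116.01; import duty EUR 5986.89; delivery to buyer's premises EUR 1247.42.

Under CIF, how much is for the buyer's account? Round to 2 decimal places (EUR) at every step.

Buyer's account: EUR 8488.46

CIF: the seller pays costs through ocean freight and marine insurance to the destination port.
Seller's account: goods 453106.29 + inland to port 1250.02 + origin terminal 466.65 + freight 4856.69 = 459679.65
Buyer's account: destination terminal 1138.14 + brokerage 116.01 + duty 5986.89 + delivery 1247.42 = 8488.46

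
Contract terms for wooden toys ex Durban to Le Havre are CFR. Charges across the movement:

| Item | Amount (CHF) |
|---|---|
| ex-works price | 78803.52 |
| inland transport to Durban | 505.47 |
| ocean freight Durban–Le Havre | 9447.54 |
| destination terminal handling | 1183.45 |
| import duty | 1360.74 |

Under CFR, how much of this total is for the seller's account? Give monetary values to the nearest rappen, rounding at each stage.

Seller's account: CHF 88756.53

CFR: the seller pays costs through ocean freight to the destination port, but not insurance.
Seller's account: goods 78803.52 + inland to port 505.47 + freight 9447.54 = 88756.53
Buyer's account: destination terminal 1183.45 + duty 1360.74 = 2544.19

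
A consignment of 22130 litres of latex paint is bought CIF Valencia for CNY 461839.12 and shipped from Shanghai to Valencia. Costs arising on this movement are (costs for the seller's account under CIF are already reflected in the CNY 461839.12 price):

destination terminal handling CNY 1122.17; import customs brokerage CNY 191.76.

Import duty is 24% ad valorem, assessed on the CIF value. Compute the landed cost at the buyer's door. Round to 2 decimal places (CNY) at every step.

CIF: the seller pays costs through ocean freight and marine insurance to the destination port.
The CIF price already equals the CIF value: 461839.12
Import duty = 461839.12 × 24% = 110841.39
Buyer bears: destination terminal 1122.17 + brokerage 191.76 + duty 110841.39 = 112155.32
Landed cost = invoice 461839.12 + 112155.32 = 573994.44

Total landed cost: CNY 573994.44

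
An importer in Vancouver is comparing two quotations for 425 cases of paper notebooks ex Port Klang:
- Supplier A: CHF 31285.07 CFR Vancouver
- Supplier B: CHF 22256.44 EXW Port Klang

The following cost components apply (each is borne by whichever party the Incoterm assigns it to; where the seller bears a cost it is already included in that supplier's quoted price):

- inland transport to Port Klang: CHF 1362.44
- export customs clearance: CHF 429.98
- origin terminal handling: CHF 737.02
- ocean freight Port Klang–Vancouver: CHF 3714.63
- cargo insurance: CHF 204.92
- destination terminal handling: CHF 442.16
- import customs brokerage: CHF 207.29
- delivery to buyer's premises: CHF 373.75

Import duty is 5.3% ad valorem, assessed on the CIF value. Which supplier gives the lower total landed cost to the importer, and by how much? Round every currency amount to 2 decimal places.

Supplier A (CFR):
CIF value = CFR price + insurance = 31285.07 + 204.92 = 31489.99
Import duty = 31489.99 × 5.3% = 1668.97
Buyer bears (A): 204.92 + 442.16 + 207.29 + 373.75 = 1228.12
Landed cost (A) = invoice 31285.07 + 1228.12 + duty 1668.97 = 34182.16
Supplier B (EXW):
CIF value = EXW price + inland to port + export clearance + origin terminal + freight + insurance = 22256.44 + 1362.44 + 429.98 + 737.02 + 3714.63 + 204.92 = 28705.43
Import duty = 28705.43 × 5.3% = 1521.39
Buyer bears (B): 1362.44 + 429.98 + 737.02 + 3714.63 + 204.92 + 442.16 + 207.29 + 373.75 = 7472.19
Landed cost (B) = invoice 22256.44 + 7472.19 + duty 1521.39 = 31250.02
Difference = |34182.16 − 31250.02| = 2932.14

Supplier B is cheaper by CHF 2932.14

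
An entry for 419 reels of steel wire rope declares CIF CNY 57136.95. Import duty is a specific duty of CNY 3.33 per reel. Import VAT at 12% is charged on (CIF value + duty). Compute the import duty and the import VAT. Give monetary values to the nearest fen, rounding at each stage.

Import duty: CNY 1395.27; import VAT: CNY 7023.87

Import duty = 419 × 3.33 = 1395.27
VAT base = CIF + duty = 57136.95 + 1395.27 = 58532.22
Import VAT = 58532.22 × 12% = 7023.87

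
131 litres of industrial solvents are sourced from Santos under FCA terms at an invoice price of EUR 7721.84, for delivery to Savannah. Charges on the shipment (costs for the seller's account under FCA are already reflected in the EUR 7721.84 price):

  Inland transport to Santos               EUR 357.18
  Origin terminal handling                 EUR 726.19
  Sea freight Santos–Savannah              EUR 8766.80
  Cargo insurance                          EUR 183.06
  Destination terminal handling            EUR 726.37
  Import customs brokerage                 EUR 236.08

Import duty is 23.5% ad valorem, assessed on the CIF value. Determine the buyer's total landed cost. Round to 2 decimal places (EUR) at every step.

Total landed cost: EUR 22448.84

FCA: the seller delivers export-cleared goods to the carrier; the buyer bears costs from that point.
Already in the invoice (seller's account under FCA): inland to port — exclude.
CIF value = FCA price + origin terminal + freight + insurance = 7721.84 + 726.19 + 8766.80 + 183.06 = 17397.89
Import duty = 17397.89 × 23.5% = 4088.50
Buyer bears: origin terminal 726.19 + freight 8766.80 + insurance 183.06 + destination terminal 726.37 + brokerage 236.08 + duty 4088.50 = 14727.00
Landed cost = invoice 7721.84 + 14727.00 = 22448.84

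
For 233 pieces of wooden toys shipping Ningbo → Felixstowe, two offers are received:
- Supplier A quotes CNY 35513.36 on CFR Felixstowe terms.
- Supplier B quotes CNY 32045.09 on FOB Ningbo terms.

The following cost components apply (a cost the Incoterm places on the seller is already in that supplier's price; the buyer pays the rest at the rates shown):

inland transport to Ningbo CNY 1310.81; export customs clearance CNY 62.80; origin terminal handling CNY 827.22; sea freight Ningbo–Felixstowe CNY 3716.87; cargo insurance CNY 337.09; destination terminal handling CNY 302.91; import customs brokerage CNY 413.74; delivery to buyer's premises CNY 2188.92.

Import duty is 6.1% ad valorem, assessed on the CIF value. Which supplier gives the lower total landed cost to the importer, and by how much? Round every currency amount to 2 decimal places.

Supplier A (CFR):
CIF value = CFR price + insurance = 35513.36 + 337.09 = 35850.45
Import duty = 35850.45 × 6.1% = 2186.88
Buyer bears (A): 337.09 + 302.91 + 413.74 + 2188.92 = 3242.66
Landed cost (A) = invoice 35513.36 + 3242.66 + duty 2186.88 = 40942.90
Supplier B (FOB):
CIF value = FOB price + freight + insurance = 32045.09 + 3716.87 + 337.09 = 36099.05
Import duty = 36099.05 × 6.1% = 2202.04
Buyer bears (B): 3716.87 + 337.09 + 302.91 + 413.74 + 2188.92 = 6959.53
Landed cost (B) = invoice 32045.09 + 6959.53 + duty 2202.04 = 41206.66
Difference = |40942.90 − 41206.66| = 263.76

Supplier A is cheaper by CNY 263.76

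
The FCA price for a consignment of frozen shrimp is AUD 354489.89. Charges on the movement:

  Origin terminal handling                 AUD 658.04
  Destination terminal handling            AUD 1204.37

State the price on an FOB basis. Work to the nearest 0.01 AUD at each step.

FOB price: AUD 355147.93

Not relevant to the conversion: destination terminal — on the buyer under both terms; not part of either seller's price.
From FCA to FOB, the seller additionally bears: origin terminal.
FOB price = 354489.89 + 658.04 = 355147.93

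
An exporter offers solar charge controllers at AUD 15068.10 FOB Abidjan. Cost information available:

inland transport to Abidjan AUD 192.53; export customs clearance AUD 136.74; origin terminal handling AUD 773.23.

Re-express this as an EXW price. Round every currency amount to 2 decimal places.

From FOB to EXW, the seller no longer bears: inland to port, export clearance, origin terminal.
EXW price = 15068.10 − 192.53 − 136.74 − 773.23 = 13965.60

EXW price: AUD 13965.60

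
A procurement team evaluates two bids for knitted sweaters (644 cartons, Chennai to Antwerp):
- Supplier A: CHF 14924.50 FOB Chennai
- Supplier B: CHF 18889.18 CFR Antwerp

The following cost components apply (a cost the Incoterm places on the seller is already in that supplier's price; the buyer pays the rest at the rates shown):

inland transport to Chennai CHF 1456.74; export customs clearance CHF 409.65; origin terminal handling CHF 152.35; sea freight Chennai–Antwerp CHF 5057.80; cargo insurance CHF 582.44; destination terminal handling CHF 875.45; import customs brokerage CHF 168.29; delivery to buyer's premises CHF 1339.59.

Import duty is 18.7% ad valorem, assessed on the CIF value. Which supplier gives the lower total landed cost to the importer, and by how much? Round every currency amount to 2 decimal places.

Supplier B is cheaper by CHF 1297.54

Supplier A (FOB):
CIF value = FOB price + freight + insurance = 14924.50 + 5057.80 + 582.44 = 20564.74
Import duty = 20564.74 × 18.7% = 3845.61
Buyer bears (A): 5057.80 + 582.44 + 875.45 + 168.29 + 1339.59 = 8023.57
Landed cost (A) = invoice 14924.50 + 8023.57 + duty 3845.61 = 26793.68
Supplier B (CFR):
CIF value = CFR price + insurance = 18889.18 + 582.44 = 19471.62
Import duty = 19471.62 × 18.7% = 3641.19
Buyer bears (B): 582.44 + 875.45 + 168.29 + 1339.59 = 2965.77
Landed cost (B) = invoice 18889.18 + 2965.77 + duty 3641.19 = 25496.14
Difference = |26793.68 − 25496.14| = 1297.54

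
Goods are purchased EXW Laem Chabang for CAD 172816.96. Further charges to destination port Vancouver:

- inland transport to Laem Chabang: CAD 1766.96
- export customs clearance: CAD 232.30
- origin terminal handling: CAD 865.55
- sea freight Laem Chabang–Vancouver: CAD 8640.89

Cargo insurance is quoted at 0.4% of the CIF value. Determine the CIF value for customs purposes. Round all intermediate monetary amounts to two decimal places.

CIF value: CAD 185062.91

Let C be the CIF value. C = EXW price + pre-shipment costs + freight + 0.4% × C
C − 0.4% × C = 172816.96 + 1766.96 + 232.30 + 865.55 + 8640.89
0.996 × C = 184322.66
C = 184322.66 / 0.996 = 185062.91
Insurance premium = 0.4% × 185062.91 = 740.25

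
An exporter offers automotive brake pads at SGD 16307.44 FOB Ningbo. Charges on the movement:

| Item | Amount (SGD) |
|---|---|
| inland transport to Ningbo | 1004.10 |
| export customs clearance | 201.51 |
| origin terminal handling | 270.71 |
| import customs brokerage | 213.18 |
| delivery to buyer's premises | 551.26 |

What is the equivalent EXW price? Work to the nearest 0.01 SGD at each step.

Not relevant to the conversion: brokerage, delivery — on the buyer under both terms; not part of either seller's price.
From FOB to EXW, the seller no longer bears: inland to port, export clearance, origin terminal.
EXW price = 16307.44 − 1004.10 − 201.51 − 270.71 = 14831.12

EXW price: SGD 14831.12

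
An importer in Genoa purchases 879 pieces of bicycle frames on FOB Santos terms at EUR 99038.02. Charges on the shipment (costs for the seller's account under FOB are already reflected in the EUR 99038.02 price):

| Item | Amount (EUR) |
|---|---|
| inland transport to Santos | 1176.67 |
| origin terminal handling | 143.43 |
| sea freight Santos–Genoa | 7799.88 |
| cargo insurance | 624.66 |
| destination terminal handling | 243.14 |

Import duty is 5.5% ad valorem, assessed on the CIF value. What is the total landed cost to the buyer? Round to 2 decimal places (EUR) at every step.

Total landed cost: EUR 113616.14

FOB: the seller bears costs until goods are on board at the origin port; the buyer bears freight, insurance and all costs thereafter.
Already in the invoice (seller's account under FOB): inland to port, origin terminal — exclude.
CIF value = FOB price + freight + insurance = 99038.02 + 7799.88 + 624.66 = 107462.56
Import duty = 107462.56 × 5.5% = 5910.44
Buyer bears: freight 7799.88 + insurance 624.66 + destination terminal 243.14 + duty 5910.44 = 14578.12
Landed cost = invoice 99038.02 + 14578.12 = 113616.14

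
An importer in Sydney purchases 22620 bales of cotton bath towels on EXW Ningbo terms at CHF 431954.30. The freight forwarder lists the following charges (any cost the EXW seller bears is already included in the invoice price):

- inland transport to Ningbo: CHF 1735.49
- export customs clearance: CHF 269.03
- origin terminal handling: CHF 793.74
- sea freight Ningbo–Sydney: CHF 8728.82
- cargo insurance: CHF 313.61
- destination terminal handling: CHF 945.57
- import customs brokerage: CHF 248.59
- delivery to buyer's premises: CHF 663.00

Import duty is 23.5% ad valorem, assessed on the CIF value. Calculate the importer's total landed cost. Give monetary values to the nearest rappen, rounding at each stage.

Total landed cost: CHF 549943.97

EXW: the seller makes goods available at their premises; the buyer bears all onward costs.
CIF value = EXW price + inland to port + export clearance + origin terminal + freight + insurance = 431954.30 + 1735.49 + 269.03 + 793.74 + 8728.82 + 313.61 = 443794.99
Import duty = 443794.99 × 23.5% = 104291.82
Buyer bears: inland to port 1735.49 + export clearance 269.03 + origin terminal 793.74 + freight 8728.82 + insurance 313.61 + destination terminal 945.57 + brokerage 248.59 + delivery 663.00 + duty 104291.82 = 117989.67
Landed cost = invoice 431954.30 + 117989.67 = 549943.97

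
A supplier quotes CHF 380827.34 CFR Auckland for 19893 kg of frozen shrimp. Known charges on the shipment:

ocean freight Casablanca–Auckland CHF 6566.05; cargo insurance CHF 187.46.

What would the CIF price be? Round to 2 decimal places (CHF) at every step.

CIF price: CHF 381014.80

Not relevant to the conversion: freight — on the seller under both CFR and CIF; already in the CFR price and stays in the CIF price.
From CFR to CIF, the seller additionally bears: insurance.
CIF price = 380827.34 + 187.46 = 381014.80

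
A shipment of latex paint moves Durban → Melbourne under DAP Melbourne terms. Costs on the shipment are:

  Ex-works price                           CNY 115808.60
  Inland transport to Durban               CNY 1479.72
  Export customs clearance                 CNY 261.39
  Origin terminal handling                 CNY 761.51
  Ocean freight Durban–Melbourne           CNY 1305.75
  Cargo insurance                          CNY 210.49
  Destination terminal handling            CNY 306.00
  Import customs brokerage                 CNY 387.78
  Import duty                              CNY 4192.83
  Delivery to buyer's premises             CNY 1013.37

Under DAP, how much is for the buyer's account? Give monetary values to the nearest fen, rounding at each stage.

Buyer's account: CNY 4580.61

DAP: the seller bears all costs to the named destination except import duty and clearance.
Seller's account: goods 115808.60 + inland to port 1479.72 + export clearance 261.39 + origin terminal 761.51 + freight 1305.75 + insurance 210.49 + destination terminal 306.00 + delivery 1013.37 = 121146.83
Buyer's account: brokerage 387.78 + duty 4192.83 = 4580.61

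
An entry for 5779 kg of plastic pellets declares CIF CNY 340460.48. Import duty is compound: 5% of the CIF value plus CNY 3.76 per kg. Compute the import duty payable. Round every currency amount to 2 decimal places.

Import duty: CNY 38752.06

Ad valorem component: 340460.48 × 5% = 17023.02
Specific component: 5779 × 3.76 = 21729.04
Import duty = 17023.02 + 21729.04 = 38752.06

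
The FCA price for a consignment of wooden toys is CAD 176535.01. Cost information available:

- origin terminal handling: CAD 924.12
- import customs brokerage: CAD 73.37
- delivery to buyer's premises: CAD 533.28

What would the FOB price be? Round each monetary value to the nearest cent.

FOB price: CAD 177459.13

Not relevant to the conversion: brokerage, delivery — on the buyer under both terms; not part of either seller's price.
From FCA to FOB, the seller additionally bears: origin terminal.
FOB price = 176535.01 + 924.12 = 177459.13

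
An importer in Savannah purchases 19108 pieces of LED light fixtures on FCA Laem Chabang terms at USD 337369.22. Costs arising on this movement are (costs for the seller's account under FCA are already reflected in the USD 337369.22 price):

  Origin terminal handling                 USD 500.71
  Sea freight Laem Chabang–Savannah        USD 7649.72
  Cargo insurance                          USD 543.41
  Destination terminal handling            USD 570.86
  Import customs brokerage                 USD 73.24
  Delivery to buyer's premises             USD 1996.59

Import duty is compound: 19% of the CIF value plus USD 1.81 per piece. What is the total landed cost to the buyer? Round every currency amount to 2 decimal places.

FCA: the seller delivers export-cleared goods to the carrier; the buyer bears costs from that point.
CIF value = FCA price + origin terminal + freight + insurance = 337369.22 + 500.71 + 7649.72 + 543.41 = 346063.06
Ad valorem component: 346063.06 × 19% = 65751.98
Specific component: 19108 × 1.81 = 34585.48
Import duty = 65751.98 + 34585.48 = 100337.46
Buyer bears: origin terminal 500.71 + freight 7649.72 + insurance 543.41 + destination terminal 570.86 + brokerage 73.24 + delivery 1996.59 + duty 100337.46 = 111671.99
Landed cost = invoice 337369.22 + 111671.99 = 449041.21

Total landed cost: USD 449041.21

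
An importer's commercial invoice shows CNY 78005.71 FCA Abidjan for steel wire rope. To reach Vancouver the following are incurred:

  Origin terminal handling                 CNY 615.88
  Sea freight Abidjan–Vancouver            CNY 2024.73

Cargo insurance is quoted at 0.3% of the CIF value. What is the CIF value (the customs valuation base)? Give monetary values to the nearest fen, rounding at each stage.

Let C be the CIF value. C = FCA price + pre-shipment costs + freight + 0.3% × C
C − 0.3% × C = 78005.71 + 615.88 + 2024.73
0.997 × C = 80646.32
C = 80646.32 / 0.997 = 80888.99
Insurance premium = 0.3% × 80888.99 = 242.67

CIF value: CNY 80888.99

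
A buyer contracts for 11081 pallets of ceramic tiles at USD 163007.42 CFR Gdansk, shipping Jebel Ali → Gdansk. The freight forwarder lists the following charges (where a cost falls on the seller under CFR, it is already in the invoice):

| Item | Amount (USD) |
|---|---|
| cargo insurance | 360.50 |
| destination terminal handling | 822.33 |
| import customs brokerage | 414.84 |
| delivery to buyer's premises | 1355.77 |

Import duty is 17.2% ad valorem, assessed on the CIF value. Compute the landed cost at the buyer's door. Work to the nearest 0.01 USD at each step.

Total landed cost: USD 194060.14

CFR: the seller pays costs through ocean freight to the destination port, but not insurance.
CIF value = CFR price + insurance = 163007.42 + 360.50 = 163367.92
Import duty = 163367.92 × 17.2% = 28099.28
Buyer bears: insurance 360.50 + destination terminal 822.33 + brokerage 414.84 + delivery 1355.77 + duty 28099.28 = 31052.72
Landed cost = invoice 163007.42 + 31052.72 = 194060.14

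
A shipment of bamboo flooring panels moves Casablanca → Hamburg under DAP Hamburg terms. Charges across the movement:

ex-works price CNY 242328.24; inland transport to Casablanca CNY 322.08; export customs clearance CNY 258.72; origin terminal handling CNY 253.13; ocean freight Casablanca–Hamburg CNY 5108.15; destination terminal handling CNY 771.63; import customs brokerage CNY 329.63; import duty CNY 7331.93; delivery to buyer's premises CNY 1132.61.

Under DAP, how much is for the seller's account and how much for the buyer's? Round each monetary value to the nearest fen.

DAP: the seller bears all costs to the named destination except import duty and clearance.
Seller's account: goods 242328.24 + inland to port 322.08 + export clearance 258.72 + origin terminal 253.13 + freight 5108.15 + destination terminal 771.63 + delivery 1132.61 = 250174.56
Buyer's account: brokerage 329.63 + duty 7331.93 = 7661.56

Seller: CNY 250174.56; buyer: CNY 7661.56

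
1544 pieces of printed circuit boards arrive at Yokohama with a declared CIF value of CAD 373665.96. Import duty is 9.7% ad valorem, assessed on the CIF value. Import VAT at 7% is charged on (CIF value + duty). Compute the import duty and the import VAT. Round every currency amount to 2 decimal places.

Import duty = 373665.96 × 9.7% = 36245.60
VAT base = CIF + duty = 373665.96 + 36245.60 = 409911.56
Import VAT = 409911.56 × 7% = 28693.81

Import duty: CAD 36245.60; import VAT: CAD 28693.81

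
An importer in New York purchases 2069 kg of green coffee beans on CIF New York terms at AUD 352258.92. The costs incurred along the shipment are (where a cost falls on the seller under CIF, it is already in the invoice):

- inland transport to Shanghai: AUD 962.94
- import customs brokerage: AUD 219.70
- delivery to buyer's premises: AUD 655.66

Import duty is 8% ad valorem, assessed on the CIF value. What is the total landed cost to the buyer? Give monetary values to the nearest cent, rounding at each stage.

CIF: the seller pays costs through ocean freight and marine insurance to the destination port.
Already in the invoice (seller's account under CIF): inland to port — exclude.
The CIF price already equals the CIF value: 352258.92
Import duty = 352258.92 × 8% = 28180.71
Buyer bears: brokerage 219.70 + delivery 655.66 + duty 28180.71 = 29056.07
Landed cost = invoice 352258.92 + 29056.07 = 381314.99

Total landed cost: AUD 381314.99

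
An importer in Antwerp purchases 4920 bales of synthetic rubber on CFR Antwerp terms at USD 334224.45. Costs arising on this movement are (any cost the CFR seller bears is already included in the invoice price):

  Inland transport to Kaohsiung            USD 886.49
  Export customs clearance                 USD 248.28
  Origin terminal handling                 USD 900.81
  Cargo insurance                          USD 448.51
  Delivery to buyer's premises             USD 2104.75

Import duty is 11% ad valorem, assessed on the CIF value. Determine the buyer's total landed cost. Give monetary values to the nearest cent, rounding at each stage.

CFR: the seller pays costs through ocean freight to the destination port, but not insurance.
Already in the invoice (seller's account under CFR): inland to port, export clearance, origin terminal — exclude.
CIF value = CFR price + insurance = 334224.45 + 448.51 = 334672.96
Import duty = 334672.96 × 11% = 36814.03
Buyer bears: insurance 448.51 + delivery 2104.75 + duty 36814.03 = 39367.29
Landed cost = invoice 334224.45 + 39367.29 = 373591.74

Total landed cost: USD 373591.74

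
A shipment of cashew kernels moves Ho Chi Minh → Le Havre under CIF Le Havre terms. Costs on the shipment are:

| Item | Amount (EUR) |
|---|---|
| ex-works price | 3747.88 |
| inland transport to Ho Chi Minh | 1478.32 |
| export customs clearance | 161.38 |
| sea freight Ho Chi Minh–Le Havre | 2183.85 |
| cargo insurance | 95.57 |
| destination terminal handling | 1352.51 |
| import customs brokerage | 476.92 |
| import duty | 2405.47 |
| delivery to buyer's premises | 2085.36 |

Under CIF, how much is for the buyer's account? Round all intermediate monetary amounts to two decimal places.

Buyer's account: EUR 6320.26

CIF: the seller pays costs through ocean freight and marine insurance to the destination port.
Seller's account: goods 3747.88 + inland to port 1478.32 + export clearance 161.38 + freight 2183.85 + insurance 95.57 = 7667.00
Buyer's account: destination terminal 1352.51 + brokerage 476.92 + duty 2405.47 + delivery 2085.36 = 6320.26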